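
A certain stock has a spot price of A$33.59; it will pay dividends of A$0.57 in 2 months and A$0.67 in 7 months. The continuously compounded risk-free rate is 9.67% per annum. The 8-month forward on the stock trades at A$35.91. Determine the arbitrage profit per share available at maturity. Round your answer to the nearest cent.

A$1.36 per share

PV(dividends) I = 0.57·e^(−0.0967·2/12) + 0.67·e^(−0.0967·7/12) = 1.1941
Fair forward F* = (S − I)·e^(rT) = (33.59 − 1.1941)·e^0.064467 = 32.3959 × 1.066590 = 34.5531
Market A$35.91 > fair 34.5531: forward overpriced → cash-and-carry (borrow at r, buy the stock and collect the dividends, short the forward).
Profit at T = |F_mkt − F*| = |35.91 − 34.5531| = A$1.36 per share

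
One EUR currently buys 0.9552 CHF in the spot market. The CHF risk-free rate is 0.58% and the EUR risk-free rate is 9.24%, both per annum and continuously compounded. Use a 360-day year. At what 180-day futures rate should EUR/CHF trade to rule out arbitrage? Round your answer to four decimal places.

0.9147

F = S·e^((r_CHF − r_EUR)T) = 0.9552 · e^((0.0058 − 0.0924) × 180/360)
= 0.9552 · e^-0.043300 = 0.9552 × 0.957624
F = 0.9147 CHF per EUR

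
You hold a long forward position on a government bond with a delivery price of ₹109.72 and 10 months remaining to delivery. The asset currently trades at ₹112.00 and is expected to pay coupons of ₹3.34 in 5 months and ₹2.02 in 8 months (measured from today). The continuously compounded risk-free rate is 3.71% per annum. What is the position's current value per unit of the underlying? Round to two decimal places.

PV(remaining coupons) I = 3.34·e^(−0.0371·5/12) + 2.02·e^(−0.0371·8/12) = 5.2594
Current forward F = (S − I)·e^(rT) = (112.00 − 5.2594)·e^(0.0371·10/12) = 106.7406 × 1.031400 = 110.0923
Value (long) = (F − K)·e^(−rT) = (110.0923 − 109.72) × 0.969556 = 0.3610
Value = ₹0.36

₹0.36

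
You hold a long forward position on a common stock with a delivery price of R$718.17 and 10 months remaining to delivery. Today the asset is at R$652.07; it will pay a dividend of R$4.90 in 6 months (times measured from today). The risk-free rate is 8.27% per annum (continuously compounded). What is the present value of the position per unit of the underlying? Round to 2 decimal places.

-R$22.97

PV(remaining dividends) I = 4.90·e^(−0.0827·6/12) = 4.7015
Current forward F = (S − I)·e^(rT) = (652.07 − 4.7015)·e^(0.0827·10/12) = 647.3685 × 1.071347 = 693.5563
Value (long) = (F − K)·e^(−rT) = (693.5563 − 718.17) × 0.933404 = -22.9745
Value = -R$22.97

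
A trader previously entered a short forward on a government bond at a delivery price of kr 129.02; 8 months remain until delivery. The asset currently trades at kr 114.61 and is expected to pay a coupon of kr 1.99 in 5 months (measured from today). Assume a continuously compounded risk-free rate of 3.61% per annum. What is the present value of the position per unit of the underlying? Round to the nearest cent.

kr 13.30

PV(remaining coupons) I = 1.99·e^(−0.0361·5/12) = 1.9603
Current forward F = (S − I)·e^(rT) = (114.61 − 1.9603)·e^(0.0361·8/12) = 112.6497 × 1.024359 = 115.3937
Value (long) = (F − K)·e^(−rT) = (115.3937 − 129.02) × 0.976221 = -13.3023
Short position value = −(long value) = kr 13.30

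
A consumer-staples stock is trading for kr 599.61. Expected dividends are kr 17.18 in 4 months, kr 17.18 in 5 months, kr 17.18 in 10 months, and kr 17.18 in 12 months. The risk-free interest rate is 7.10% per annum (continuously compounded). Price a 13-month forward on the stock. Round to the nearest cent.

PV(dividends) I = 17.18·e^(−0.0710·4/12) + 17.18·e^(−0.0710·5/12) + 17.18·e^(−0.0710·10/12) + 17.18·e^(−0.0710·12/12)
I = 16.7782 + 16.6792 + 16.1930 + 16.0025 = 65.6529
F = (S − I)·e^(rT) = (599.61 − 65.6529) · e^(0.0710·13/12)
= 533.9571 · e^0.076917 = 533.9571 × 1.079952 = kr 576.65

kr 576.65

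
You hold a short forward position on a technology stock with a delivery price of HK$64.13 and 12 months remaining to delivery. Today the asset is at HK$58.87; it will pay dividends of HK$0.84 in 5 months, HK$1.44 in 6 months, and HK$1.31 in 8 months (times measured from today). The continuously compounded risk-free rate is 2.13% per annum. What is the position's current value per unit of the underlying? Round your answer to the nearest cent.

PV(remaining dividends) I = 0.84·e^(−0.0213·5/12) + 1.44·e^(−0.0213·6/12) + 1.31·e^(−0.0213·8/12) = 3.5489
Current forward F = (S − I)·e^(rT) = (58.87 − 3.5489)·e^(0.0213·12/12) = 55.3211 × 1.021528 = 56.5121
Value (long) = (F − K)·e^(−rT) = (56.5121 − 64.13) × 0.978925 = -7.4574
Short position value = −(long value) = HK$7.46

HK$7.46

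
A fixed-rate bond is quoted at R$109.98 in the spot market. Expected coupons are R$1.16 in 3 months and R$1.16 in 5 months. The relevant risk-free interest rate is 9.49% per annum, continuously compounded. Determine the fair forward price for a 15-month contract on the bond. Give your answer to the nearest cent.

R$121.30

PV(coupons) I = 1.16·e^(−0.0949·3/12) + 1.16·e^(−0.0949·5/12)
I = 1.1328 + 1.1150 = 2.2478
F = (S − I)·e^(rT) = (109.98 − 2.2478) · e^(0.0949·15/12)
= 107.7322 · e^0.118625 = 107.7322 × 1.125948 = R$121.30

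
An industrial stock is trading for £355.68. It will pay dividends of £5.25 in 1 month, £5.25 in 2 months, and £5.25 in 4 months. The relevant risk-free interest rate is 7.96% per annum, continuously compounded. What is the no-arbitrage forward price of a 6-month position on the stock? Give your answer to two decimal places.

£353.98

PV(dividends) I = 5.25·e^(−0.0796·1/12) + 5.25·e^(−0.0796·2/12) + 5.25·e^(−0.0796·4/12)
I = 5.2153 + 5.1808 + 5.1125 = 15.5086
F = (S − I)·e^(rT) = (355.68 − 15.5086) · e^(0.0796·6/12)
= 340.1714 · e^0.039800 = 340.1714 × 1.040603 = £353.98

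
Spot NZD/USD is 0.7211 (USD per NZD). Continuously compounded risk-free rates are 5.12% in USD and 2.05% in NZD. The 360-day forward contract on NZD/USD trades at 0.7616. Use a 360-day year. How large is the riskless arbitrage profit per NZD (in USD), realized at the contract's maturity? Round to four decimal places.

0.0180 per NZD (in USD)

Fair forward: F* = S·e^(carry·T), with carry = (r_USD − r_NZD) = 0.0512 − 0.0205 = 0.0307
F* = 0.7211 · e^(0.0307 × 360/360) = 0.7211 · e^0.030700 = 0.7211 × 1.031176 = 0.7436
Market 0.7616 > fair 0.7436: forward overpriced → cash-and-carry (buy spot, short the forward).
At maturity, profit = |F_mkt − F*| = |0.7616 − 0.7436| = 0.0180 per NZD (in USD)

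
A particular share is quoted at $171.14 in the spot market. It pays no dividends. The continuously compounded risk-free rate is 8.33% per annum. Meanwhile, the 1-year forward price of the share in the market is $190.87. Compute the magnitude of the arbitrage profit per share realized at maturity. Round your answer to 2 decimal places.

$4.86 per share

Fair forward: F* = S·e^(carry·T), with carry = r = 0.0833
F* = 171.14 · e^(0.0833 × 12/12) = 171.14 · e^0.083300 = 171.14 × 1.086868 = $186.0066
Market $190.87 > fair $186.0066: forward overpriced → cash-and-carry (buy spot, short the forward).
At maturity, profit = |F_mkt − F*| = |190.87 − 186.0066| = $4.86 per share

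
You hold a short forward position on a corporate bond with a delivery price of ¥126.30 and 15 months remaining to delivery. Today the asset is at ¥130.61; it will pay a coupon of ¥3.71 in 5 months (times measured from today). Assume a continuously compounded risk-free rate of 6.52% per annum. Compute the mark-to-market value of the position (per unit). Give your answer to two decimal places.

PV(remaining coupons) I = 3.71·e^(−0.0652·5/12) = 3.6106
Current forward F = (S − I)·e^(rT) = (130.61 − 3.6106)·e^(0.0652·15/12) = 126.9994 × 1.084913 = 137.7833
Value (long) = (F − K)·e^(−rT) = (137.7833 − 126.30) × 0.921733 = 10.5845
Short position value = −(long value) = -¥10.58

-¥10.58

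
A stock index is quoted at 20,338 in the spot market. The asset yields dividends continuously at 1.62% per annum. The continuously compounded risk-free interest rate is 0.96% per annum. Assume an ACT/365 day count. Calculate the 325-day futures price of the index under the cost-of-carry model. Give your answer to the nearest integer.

F = S·e^((r − q)T) = 20338 · e^((0.0096 − 0.0162) × 325/365)
= 20338 · e^-0.005877 = 20338 × 0.994140
F = 20,219

20,219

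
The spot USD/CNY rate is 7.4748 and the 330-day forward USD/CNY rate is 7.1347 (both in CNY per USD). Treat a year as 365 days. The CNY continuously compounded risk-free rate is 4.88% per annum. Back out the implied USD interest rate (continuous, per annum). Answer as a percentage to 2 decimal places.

10.03%

F = S·e^((r_CNY − r_USD)T) ⇒ r_USD = r_CNY − ln(F/S)/T
ln(7.1347/7.4748) = -0.046567; /(330/365) = -0.051506
r_USD = 0.0488 + 0.051506 = 0.100306
r_USD = 10.03%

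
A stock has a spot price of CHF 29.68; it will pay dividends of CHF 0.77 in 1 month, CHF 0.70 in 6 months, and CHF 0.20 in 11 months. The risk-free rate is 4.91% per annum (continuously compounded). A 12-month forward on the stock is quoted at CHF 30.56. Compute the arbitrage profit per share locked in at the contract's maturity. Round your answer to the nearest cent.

CHF 1.11 per share

PV(dividends) I = 0.77·e^(−0.0491·1/12) + 0.70·e^(−0.0491·6/12) + 0.20·e^(−0.0491·11/12) = 1.6411
Fair forward F* = (S − I)·e^(rT) = (29.68 − 1.6411)·e^0.049100 = 28.0389 × 1.050325 = 29.4500
Market CHF 30.56 > fair 29.4500: forward overpriced → cash-and-carry (borrow at r, buy the stock and collect the dividends, short the forward).
Profit at T = |F_mkt − F*| = |30.56 − 29.4500| = CHF 1.11 per share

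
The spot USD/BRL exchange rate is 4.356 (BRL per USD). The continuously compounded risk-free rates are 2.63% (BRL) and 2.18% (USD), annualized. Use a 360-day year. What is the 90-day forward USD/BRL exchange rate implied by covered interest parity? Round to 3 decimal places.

4.361

F = S·e^((r_BRL − r_USD)T) = 4.356 · e^((0.0263 − 0.0218) × 90/360)
= 4.356 · e^0.001125 = 4.356 × 1.001126
F = 4.361 BRL per USD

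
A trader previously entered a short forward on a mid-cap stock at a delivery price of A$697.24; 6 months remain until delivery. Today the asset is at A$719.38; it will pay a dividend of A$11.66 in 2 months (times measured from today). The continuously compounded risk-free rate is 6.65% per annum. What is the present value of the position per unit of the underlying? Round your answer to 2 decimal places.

-A$33.41

PV(remaining dividends) I = 11.66·e^(−0.0665·2/12) = 11.5315
Current forward F = (S − I)·e^(rT) = (719.38 − 11.5315)·e^(0.0665·6/12) = 707.8485 × 1.033809 = 731.7801
Value (long) = (F − K)·e^(−rT) = (731.7801 − 697.24) × 0.967297 = 33.4105
Short position value = −(long value) = -A$33.41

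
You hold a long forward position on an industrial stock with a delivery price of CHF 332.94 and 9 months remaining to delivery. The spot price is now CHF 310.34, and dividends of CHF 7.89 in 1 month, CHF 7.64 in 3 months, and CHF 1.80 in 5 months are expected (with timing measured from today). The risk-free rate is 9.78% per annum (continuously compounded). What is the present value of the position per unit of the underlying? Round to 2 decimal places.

-CHF 16.06

PV(remaining dividends) I = 7.89·e^(−0.0978·1/12) + 7.64·e^(−0.0978·3/12) + 1.80·e^(−0.0978·5/12) = 17.0095
Current forward F = (S − I)·e^(rT) = (310.34 − 17.0095)·e^(0.0978·9/12) = 293.3305 × 1.076107 = 315.6550
Value (long) = (F − K)·e^(−rT) = (315.6550 − 332.94) × 0.929276 = -16.0625
Value = -CHF 16.06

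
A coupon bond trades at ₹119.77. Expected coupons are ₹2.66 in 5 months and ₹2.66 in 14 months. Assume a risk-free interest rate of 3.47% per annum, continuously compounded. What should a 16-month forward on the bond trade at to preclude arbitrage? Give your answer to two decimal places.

₹120.02

PV(coupons) I = 2.66·e^(−0.0347·5/12) + 2.66·e^(−0.0347·14/12)
I = 2.6218 + 2.5545 = 5.1763
F = (S − I)·e^(rT) = (119.77 − 5.1763) · e^(0.0347·16/12)
= 114.5937 · e^0.046267 = 114.5937 × 1.047354 = ₹120.02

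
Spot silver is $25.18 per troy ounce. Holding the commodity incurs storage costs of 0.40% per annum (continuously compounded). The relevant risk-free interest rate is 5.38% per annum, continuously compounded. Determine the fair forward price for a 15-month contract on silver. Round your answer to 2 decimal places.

Net carry = r + u − y = 0.0538 + 0.0040 − 0.0000 = 0.0578
F = S·e^((r+u−y)T) = 25.18 · e^(0.0578 × 15/12) = 25.18 · e^0.072250
= 25.18 × 1.074924 = $27.07 per troy ounce

$27.07 per troy ounce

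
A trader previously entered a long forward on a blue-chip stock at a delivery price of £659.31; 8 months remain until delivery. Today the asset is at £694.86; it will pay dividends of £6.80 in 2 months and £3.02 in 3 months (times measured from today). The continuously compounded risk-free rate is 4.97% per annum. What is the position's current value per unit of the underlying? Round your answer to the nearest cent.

£47.31

PV(remaining dividends) I = 6.80·e^(−0.0497·2/12) + 3.02·e^(−0.0497·3/12) = 9.7266
Current forward F = (S − I)·e^(rT) = (694.86 − 9.7266)·e^(0.0497·8/12) = 685.1334 × 1.033688 = 708.2142
Value (long) = (F − K)·e^(−rT) = (708.2142 − 659.31) × 0.967410 = 47.3104
Value = £47.31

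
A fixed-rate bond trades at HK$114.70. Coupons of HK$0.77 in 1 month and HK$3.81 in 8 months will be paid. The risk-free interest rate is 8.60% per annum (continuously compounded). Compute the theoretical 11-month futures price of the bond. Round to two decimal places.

PV(coupons) I = 0.77·e^(−0.0860·1/12) + 3.81·e^(−0.0860·8/12)
I = 0.7645 + 3.5977 = 4.3622
F = (S − I)·e^(rT) = (114.70 − 4.3622) · e^(0.0860·11/12)
= 110.3378 · e^0.078833 = 110.3378 × 1.082024 = HK$119.39

HK$119.39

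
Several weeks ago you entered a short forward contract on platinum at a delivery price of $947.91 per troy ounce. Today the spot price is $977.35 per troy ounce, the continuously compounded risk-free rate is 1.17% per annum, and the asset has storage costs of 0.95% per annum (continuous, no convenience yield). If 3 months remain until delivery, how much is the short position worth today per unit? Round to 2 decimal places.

Current fair forward for the remaining 3 months: F = S·e^((r + u)·T), (r + u) = 0.0117 + 0.0095 = 0.0212
F = 977.35 · e^(0.0212 × 3/12) = 977.35 × 1.005314 = 982.5436
Value of long forward = (F − K)·e^(−rT) = (982.5436 − 947.91) · e^(−0.0117·3/12)
= 34.6336 × 0.997079 = 34.53
Short position value = −(long value) = -$34.53

-$34.53 per troy ounce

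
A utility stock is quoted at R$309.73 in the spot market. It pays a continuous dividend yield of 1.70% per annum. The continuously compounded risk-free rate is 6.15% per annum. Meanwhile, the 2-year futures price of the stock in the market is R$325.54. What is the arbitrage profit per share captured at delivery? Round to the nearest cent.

R$13.02 per share

Fair futures: F* = S·e^(carry·T), with carry = (r − q) = 0.0615 − 0.0170 = 0.0445
F* = 309.73 · e^(0.0445 × 2) = 309.73 · e^0.089000 = 309.73 × 1.093081 = R$338.5600
Market R$325.54 < fair R$338.5600: forward underpriced → reverse cash-and-carry (short spot, go long the forward).
At maturity, profit = |F_mkt − F*| = |325.54 − 338.5600| = R$13.02 per share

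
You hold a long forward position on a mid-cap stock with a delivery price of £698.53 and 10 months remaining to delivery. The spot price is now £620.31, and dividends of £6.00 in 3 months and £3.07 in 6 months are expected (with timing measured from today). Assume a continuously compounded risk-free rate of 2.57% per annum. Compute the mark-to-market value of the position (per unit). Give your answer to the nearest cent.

PV(remaining dividends) I = 6.00·e^(−0.0257·3/12) + 3.07·e^(−0.0257·6/12) = 8.9924
Current forward F = (S − I)·e^(rT) = (620.31 − 8.9924)·e^(0.0257·10/12) = 611.3176 × 1.021648 = 624.5514
Value (long) = (F − K)·e^(−rT) = (624.5514 − 698.53) × 0.978811 = -72.4111
Value = -£72.41

-£72.41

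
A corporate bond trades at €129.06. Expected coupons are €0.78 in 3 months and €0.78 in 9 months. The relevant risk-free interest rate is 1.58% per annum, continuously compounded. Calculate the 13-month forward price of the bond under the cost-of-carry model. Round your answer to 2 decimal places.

€129.71

PV(coupons) I = 0.78·e^(−0.0158·3/12) + 0.78·e^(−0.0158·9/12)
I = 0.7769 + 0.7708 = 1.5477
F = (S − I)·e^(rT) = (129.06 − 1.5477) · e^(0.0158·13/12)
= 127.5123 · e^0.017117 = 127.5123 × 1.017264 = €129.71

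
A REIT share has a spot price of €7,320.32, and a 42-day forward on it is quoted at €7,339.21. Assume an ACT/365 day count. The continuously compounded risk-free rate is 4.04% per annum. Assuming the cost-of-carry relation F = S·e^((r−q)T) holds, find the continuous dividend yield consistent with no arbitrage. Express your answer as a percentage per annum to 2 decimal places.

1.80%

From F = S·e^((r−q)T): (r − q) = ln(F/S)/T
ln(7339.21/7320.32) = ln(1.002580) = 0.002577
(r − q) = 0.002577 / (42/365) = 0.022395
q = r − ln(F/S)/T = 0.0404 − 0.022395 = 0.018005
q = 1.80%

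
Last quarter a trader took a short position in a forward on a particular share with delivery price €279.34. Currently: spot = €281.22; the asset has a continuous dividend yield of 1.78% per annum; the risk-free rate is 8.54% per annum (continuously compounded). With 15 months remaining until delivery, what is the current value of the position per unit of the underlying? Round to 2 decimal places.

Current fair forward for the remaining 15 months: F = S·e^((r − q)·T), (r − q) = 0.0854 − 0.0178 = 0.0676
F = 281.22 · e^(0.0676 × 15/12) = 281.22 × 1.088173 = 306.0160
Value of long forward = (F − K)·e^(−rT) = (306.0160 − 279.34) · e^(−0.0854·15/12)
= 26.6760 × 0.898750 = 23.98
Short position value = −(long value) = -€23.98

-€23.98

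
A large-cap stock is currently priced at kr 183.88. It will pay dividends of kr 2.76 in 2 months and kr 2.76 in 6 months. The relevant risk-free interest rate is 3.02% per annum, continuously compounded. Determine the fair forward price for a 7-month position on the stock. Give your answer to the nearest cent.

PV(dividends) I = 2.76·e^(−0.0302·2/12) + 2.76·e^(−0.0302·6/12)
I = 2.7461 + 2.7186 = 5.4647
F = (S − I)·e^(rT) = (183.88 − 5.4647) · e^(0.0302·7/12)
= 178.4153 · e^0.017617 = 178.4153 × 1.017773 = kr 181.59

kr 181.59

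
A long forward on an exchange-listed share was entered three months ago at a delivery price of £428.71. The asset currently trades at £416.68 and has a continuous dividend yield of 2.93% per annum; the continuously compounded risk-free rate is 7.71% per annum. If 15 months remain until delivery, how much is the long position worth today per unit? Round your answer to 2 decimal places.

£12.37

Current fair forward for the remaining 15 months: F = S·e^((r − q)·T), (r − q) = 0.0771 − 0.0293 = 0.0478
F = 416.68 · e^(0.0478 × 15/12) = 416.68 × 1.061571 = 442.3354
Value of long forward = (F − K)·e^(−rT) = (442.3354 − 428.71) · e^(−0.0771·15/12)
= 13.6254 × 0.908123 = 12.37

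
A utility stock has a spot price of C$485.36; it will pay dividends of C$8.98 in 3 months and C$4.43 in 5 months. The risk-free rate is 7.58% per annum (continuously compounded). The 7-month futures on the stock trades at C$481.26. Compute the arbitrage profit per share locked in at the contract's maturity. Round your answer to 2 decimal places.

PV(dividends) I = 8.98·e^(−0.0758·3/12) + 4.43·e^(−0.0758·5/12) = 13.1037
Fair futures F* = (S − I)·e^(rT) = (485.36 − 13.1037)·e^0.044217 = 472.2563 × 1.045209 = 493.6065
Market C$481.26 < fair 493.6065: forward underpriced → reverse cash-and-carry (short the stock, invest proceeds at r, pay the dividends, go long the forward).
Profit at T = |F_mkt − F*| = |481.26 − 493.6065| = C$12.35 per share

C$12.35 per share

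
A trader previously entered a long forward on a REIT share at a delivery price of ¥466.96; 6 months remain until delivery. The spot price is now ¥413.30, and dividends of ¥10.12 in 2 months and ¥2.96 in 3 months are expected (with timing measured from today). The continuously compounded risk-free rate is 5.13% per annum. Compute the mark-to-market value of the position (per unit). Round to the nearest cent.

-¥54.79

PV(remaining dividends) I = 10.12·e^(−0.0513·2/12) + 2.96·e^(−0.0513·3/12) = 12.9561
Current forward F = (S − I)·e^(rT) = (413.30 − 12.9561)·e^(0.0513·6/12) = 400.3439 × 1.025982 = 410.7456
Value (long) = (F − K)·e^(−rT) = (410.7456 − 466.96) × 0.974676 = -54.7908
Value = -¥54.79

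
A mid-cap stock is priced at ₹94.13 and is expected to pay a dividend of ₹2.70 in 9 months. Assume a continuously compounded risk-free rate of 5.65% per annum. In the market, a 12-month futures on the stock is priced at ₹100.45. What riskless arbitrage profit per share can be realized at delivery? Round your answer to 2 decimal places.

₹3.59 per share

PV(dividends) I = 2.70·e^(−0.0565·9/12) = 2.5880
Fair futures F* = (S − I)·e^(rT) = (94.13 − 2.5880)·e^0.056500 = 91.5420 × 1.058127 = 96.8631
Market ₹100.45 > fair 96.8631: forward overpriced → cash-and-carry (borrow at r, buy the stock and collect the dividends, short the forward).
Profit at T = |F_mkt − F*| = |100.45 − 96.8631| = ₹3.59 per share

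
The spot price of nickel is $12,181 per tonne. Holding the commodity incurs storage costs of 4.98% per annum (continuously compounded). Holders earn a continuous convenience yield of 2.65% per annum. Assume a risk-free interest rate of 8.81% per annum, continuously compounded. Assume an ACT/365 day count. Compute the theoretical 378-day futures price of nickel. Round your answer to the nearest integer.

Net carry = r + u − y = 0.0881 + 0.0498 − 0.0265 = 0.1114
F = S·e^((r+u−y)T) = 12181 · e^(0.1114 × 378/365) = 12181 · e^0.115368
= 12181 × 1.122286 = $13,671 per tonne

$13,671 per tonne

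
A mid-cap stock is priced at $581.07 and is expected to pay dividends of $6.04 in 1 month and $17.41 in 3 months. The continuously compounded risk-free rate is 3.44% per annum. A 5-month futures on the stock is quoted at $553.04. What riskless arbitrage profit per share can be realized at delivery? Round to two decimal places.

PV(dividends) I = 6.04·e^(−0.0344·1/12) + 17.41·e^(−0.0344·3/12) = 23.2836
Fair futures F* = (S − I)·e^(rT) = (581.07 − 23.2836)·e^0.014333 = 557.7864 × 1.014436 = 565.8386
Market $553.04 < fair 565.8386: forward underpriced → reverse cash-and-carry (short the stock, invest proceeds at r, pay the dividends, go long the forward).
Profit at T = |F_mkt − F*| = |553.04 − 565.8386| = $12.80 per share

$12.80 per share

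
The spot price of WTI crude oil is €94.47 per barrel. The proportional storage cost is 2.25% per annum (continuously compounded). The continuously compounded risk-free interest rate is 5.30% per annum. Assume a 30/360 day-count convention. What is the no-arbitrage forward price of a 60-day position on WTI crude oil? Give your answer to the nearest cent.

Net carry = r + u − y = 0.0530 + 0.0225 − 0.0000 = 0.0755
F = S·e^((r+u−y)T) = 94.47 · e^(0.0755 × 60/360) = 94.47 · e^0.012583
= 94.47 × 1.012662 = €95.67 per barrel

€95.67 per barrel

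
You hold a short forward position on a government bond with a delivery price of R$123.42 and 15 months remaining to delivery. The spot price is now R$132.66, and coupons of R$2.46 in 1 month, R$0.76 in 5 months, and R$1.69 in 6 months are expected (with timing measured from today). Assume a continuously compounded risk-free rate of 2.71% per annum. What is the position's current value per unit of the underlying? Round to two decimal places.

PV(remaining coupons) I = 2.46·e^(−0.0271·1/12) + 0.76·e^(−0.0271·5/12) + 1.69·e^(−0.0271·6/12) = 4.8732
Current forward F = (S − I)·e^(rT) = (132.66 − 4.8732)·e^(0.0271·15/12) = 127.7868 × 1.034455 = 132.1897
Value (long) = (F − K)·e^(−rT) = (132.1897 − 123.42) × 0.966692 = 8.4776
Short position value = −(long value) = -R$8.48

-R$8.48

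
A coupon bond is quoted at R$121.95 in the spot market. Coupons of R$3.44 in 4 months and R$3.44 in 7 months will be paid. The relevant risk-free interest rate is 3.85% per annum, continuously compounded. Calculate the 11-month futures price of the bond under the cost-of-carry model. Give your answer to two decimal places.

PV(coupons) I = 3.44·e^(−0.0385·4/12) + 3.44·e^(−0.0385·7/12)
I = 3.3961 + 3.3636 = 6.7597
F = (S − I)·e^(rT) = (121.95 − 6.7597) · e^(0.0385·11/12)
= 115.1903 · e^0.035292 = 115.1903 × 1.035922 = R$119.33

R$119.33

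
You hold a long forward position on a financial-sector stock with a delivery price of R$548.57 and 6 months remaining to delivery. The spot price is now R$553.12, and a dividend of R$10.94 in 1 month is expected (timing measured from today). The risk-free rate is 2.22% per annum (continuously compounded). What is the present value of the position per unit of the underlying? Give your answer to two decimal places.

PV(remaining dividends) I = 10.94·e^(−0.0222·1/12) = 10.9198
Current forward F = (S − I)·e^(rT) = (553.12 − 10.9198)·e^(0.0222·6/12) = 542.2002 × 1.011162 = 548.2522
Value (long) = (F − K)·e^(−rT) = (548.2522 − 548.57) × 0.988961 = -0.3143
Value = -R$0.31

-R$0.31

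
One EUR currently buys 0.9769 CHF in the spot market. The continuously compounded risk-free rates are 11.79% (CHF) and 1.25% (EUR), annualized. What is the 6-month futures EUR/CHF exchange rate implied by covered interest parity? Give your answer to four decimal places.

F = S·e^((r_CHF − r_EUR)T) = 0.9769 · e^((0.1179 − 0.0125) × 6/12)
= 0.9769 · e^0.052700 = 0.9769 × 1.054113
F = 1.0298 CHF per EUR

1.0298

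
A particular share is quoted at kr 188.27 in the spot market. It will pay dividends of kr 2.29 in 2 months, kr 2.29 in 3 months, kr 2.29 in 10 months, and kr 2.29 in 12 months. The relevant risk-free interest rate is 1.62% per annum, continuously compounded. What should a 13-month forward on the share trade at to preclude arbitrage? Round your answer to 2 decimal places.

PV(dividends) I = 2.29·e^(−0.0162·2/12) + 2.29·e^(−0.0162·3/12) + 2.29·e^(−0.0162·10/12) + 2.29·e^(−0.0162·12/12)
I = 2.2838 + 2.2807 + 2.2593 + 2.2532 = 9.0770
F = (S − I)·e^(rT) = (188.27 − 9.0770) · e^(0.0162·13/12)
= 179.1930 · e^0.017550 = 179.1930 × 1.017705 = kr 182.37

kr 182.37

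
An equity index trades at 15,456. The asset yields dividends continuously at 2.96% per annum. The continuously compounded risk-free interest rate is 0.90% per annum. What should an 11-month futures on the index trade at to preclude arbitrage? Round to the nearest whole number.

F = S·e^((r − q)T) = 15456 · e^((0.0090 − 0.0296) × 11/12)
= 15456 · e^-0.018883 = 15456 × 0.981294
F = 15,167

15,167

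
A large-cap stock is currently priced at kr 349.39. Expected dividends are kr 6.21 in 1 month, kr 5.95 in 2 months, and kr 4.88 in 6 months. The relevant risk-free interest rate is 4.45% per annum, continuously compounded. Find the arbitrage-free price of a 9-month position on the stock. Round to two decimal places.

PV(dividends) I = 6.21·e^(−0.0445·1/12) + 5.95·e^(−0.0445·2/12) + 4.88·e^(−0.0445·6/12)
I = 6.1870 + 5.9060 + 4.7726 = 16.8656
F = (S − I)·e^(rT) = (349.39 − 16.8656) · e^(0.0445·9/12)
= 332.5244 · e^0.033375 = 332.5244 × 1.033938 = kr 343.81

kr 343.81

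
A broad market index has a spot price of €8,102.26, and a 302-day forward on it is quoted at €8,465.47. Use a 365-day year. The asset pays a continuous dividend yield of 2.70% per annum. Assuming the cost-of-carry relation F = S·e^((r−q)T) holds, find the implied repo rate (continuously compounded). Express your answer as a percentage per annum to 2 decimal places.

8.00%

From F = S·e^((r−q)T): (r − q) = ln(F/S)/T
ln(8465.47/8102.26) = ln(1.044828) = 0.043852
(r − q) = 0.043852 / (302/365) = 0.053000
r = ln(F/S)/T + q = 0.053000 + 0.0270 = 0.080000
r = 8.00%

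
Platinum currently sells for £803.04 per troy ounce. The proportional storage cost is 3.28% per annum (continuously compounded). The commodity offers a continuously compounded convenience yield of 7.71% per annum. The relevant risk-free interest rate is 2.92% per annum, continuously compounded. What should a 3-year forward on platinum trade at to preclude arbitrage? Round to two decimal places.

Net carry = r + u − y = 0.0292 + 0.0328 − 0.0771 = -0.0151
F = S·e^((r+u−y)T) = 803.04 · e^(-0.0151 × 3) = 803.04 · e^-0.045300
= 803.04 × 0.955711 = £767.47 per troy ounce

£767.47 per troy ounce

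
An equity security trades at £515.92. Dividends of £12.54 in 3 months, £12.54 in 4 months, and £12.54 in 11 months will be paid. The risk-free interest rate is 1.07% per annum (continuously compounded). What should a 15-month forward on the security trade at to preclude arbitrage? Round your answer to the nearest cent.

£484.94

PV(dividends) I = 12.54·e^(−0.0107·3/12) + 12.54·e^(−0.0107·4/12) + 12.54·e^(−0.0107·11/12)
I = 12.5065 + 12.4954 + 12.4176 = 37.4195
F = (S − I)·e^(rT) = (515.92 − 37.4195) · e^(0.0107·15/12)
= 478.5005 · e^0.013375 = 478.5005 × 1.013465 = £484.94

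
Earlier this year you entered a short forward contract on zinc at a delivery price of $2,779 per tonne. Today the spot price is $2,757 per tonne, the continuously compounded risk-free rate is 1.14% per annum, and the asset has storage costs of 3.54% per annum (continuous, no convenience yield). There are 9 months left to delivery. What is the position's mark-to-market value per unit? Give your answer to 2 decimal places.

-$75.84 per tonne

Current fair forward for the remaining 9 months: F = S·e^((r + u)·T), (r + u) = 0.0114 + 0.0354 = 0.0468
F = 2757 · e^(0.0468 × 9/12) = 2757 × 1.03572328 = 2855.4891
Value of long forward = (F − K)·e^(−rT) = (2855.4891 − 2779) · e^(−0.0114·9/12)
= 76.4891 × 0.99148645 = 75.84
Short position value = −(long value) = -$75.84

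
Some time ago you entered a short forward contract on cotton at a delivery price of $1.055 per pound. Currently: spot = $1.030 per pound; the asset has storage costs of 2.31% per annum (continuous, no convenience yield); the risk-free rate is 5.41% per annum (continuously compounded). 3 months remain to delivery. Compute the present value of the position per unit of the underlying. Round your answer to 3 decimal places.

Current fair forward for the remaining 3 months: F = S·e^((r + u)·T), (r + u) = 0.0541 + 0.0231 = 0.0772
F = 1.030 · e^(0.0772 × 3/12) = 1.030 × 1.019487 = 1.0501
Value of long forward = (F − K)·e^(−rT) = (1.0501 − 1.055) · e^(−0.0541·3/12)
= -0.0049 × 0.986566 = -0.005
Short position value = −(long value) = $0.005

$0.005 per pound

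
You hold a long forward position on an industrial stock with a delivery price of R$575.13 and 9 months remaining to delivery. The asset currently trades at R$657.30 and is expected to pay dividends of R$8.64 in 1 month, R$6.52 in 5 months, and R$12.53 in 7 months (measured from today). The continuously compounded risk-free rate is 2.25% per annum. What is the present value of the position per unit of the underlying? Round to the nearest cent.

PV(remaining dividends) I = 8.64·e^(−0.0225·1/12) + 6.52·e^(−0.0225·5/12) + 12.53·e^(−0.0225·7/12) = 27.4496
Current forward F = (S − I)·e^(rT) = (657.30 − 27.4496)·e^(0.0225·9/12) = 629.8504 × 1.017018 = 640.5692
Value (long) = (F − K)·e^(−rT) = (640.5692 − 575.13) × 0.983267 = 64.3442
Value = R$64.34

R$64.34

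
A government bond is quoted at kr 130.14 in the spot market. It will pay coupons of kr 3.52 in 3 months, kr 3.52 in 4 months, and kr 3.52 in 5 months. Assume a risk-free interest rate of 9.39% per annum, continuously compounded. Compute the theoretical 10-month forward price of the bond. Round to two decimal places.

PV(coupons) I = 3.52·e^(−0.0939·3/12) + 3.52·e^(−0.0939·4/12) + 3.52·e^(−0.0939·5/12)
I = 3.4383 + 3.4115 + 3.3849 = 10.2347
F = (S − I)·e^(rT) = (130.14 − 10.2347) · e^(0.0939·10/12)
= 119.9053 · e^0.078250 = 119.9053 × 1.081393 = kr 129.66

kr 129.66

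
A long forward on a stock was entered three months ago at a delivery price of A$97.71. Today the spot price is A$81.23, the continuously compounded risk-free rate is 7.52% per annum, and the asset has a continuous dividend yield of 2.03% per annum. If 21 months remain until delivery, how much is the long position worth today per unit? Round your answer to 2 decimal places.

Current fair forward for the remaining 21 months: F = S·e^((r − q)·T), (r − q) = 0.0752 − 0.0203 = 0.0549
F = 81.23 · e^(0.0549 × 21/12) = 81.23 × 1.100842 = 89.4214
Value of long forward = (F − K)·e^(−rT) = (89.4214 − 97.71) · e^(−0.0752·21/12)
= -8.2886 × 0.876692 = -7.27

-A$7.27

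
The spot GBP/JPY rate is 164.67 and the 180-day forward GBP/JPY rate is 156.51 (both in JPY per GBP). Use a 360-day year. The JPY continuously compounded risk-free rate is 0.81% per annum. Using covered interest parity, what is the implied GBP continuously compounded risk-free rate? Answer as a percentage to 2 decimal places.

F = S·e^((r_JPY − r_GBP)T) ⇒ r_GBP = r_JPY − ln(F/S)/T
ln(156.51/164.67) = -0.050824; /(180/360) = -0.101648
r_GBP = 0.0081 + 0.101648 = 0.109748
r_GBP = 10.97%

10.97%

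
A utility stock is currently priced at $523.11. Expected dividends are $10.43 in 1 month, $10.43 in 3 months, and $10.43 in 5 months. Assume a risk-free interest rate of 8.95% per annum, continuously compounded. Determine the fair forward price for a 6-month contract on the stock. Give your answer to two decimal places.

$515.05

PV(dividends) I = 10.43·e^(−0.0895·1/12) + 10.43·e^(−0.0895·3/12) + 10.43·e^(−0.0895·5/12)
I = 10.3525 + 10.1992 + 10.0482 = 30.5999
F = (S − I)·e^(rT) = (523.11 − 30.5999) · e^(0.0895·6/12)
= 492.5101 · e^0.044750 = 492.5101 × 1.045766 = $515.05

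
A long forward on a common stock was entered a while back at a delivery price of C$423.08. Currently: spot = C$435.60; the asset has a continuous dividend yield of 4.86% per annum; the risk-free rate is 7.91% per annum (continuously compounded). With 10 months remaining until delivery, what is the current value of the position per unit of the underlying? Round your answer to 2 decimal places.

Current fair forward for the remaining 10 months: F = S·e^((r − q)·T), (r − q) = 0.0791 − 0.0486 = 0.0305
F = 435.60 · e^(0.0305 × 10/12) = 435.60 × 1.025742 = 446.8132
Value of long forward = (F − K)·e^(−rT) = (446.8132 − 423.08) · e^(−0.0791·10/12)
= 23.7332 × 0.936209 = 22.22

C$22.22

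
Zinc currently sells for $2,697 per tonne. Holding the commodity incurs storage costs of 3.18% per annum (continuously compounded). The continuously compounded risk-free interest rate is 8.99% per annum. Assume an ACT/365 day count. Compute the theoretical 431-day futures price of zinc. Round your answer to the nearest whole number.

$3,114 per tonne

Net carry = r + u − y = 0.0899 + 0.0318 − 0.0000 = 0.1217
F = S·e^((r+u−y)T) = 2697 · e^(0.1217 × 431/365) = 2697 · e^0.143706
= 2697 × 1.154545 = $3,114 per tonne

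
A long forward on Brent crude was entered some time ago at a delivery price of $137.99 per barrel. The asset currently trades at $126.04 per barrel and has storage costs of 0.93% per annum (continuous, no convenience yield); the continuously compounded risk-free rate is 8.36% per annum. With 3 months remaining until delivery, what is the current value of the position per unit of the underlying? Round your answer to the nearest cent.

-$8.80 per barrel

Current fair forward for the remaining 3 months: F = S·e^((r + u)·T), (r + u) = 0.0836 + 0.0093 = 0.0929
F = 126.04 · e^(0.0929 × 3/12) = 126.04 × 1.023497 = 129.0016
Value of long forward = (F − K)·e^(−rT) = (129.0016 − 137.99) · e^(−0.0836·3/12)
= -8.9884 × 0.979317 = -8.80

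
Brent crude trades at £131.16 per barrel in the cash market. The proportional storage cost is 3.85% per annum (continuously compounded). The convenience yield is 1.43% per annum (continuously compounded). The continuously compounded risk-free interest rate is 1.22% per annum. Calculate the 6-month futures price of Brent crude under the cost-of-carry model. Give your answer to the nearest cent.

Net carry = r + u − y = 0.0122 + 0.0385 − 0.0143 = 0.0364
F = S·e^((r+u−y)T) = 131.16 · e^(0.0364 × 6/12) = 131.16 · e^0.018200
= 131.16 × 1.018367 = £133.57 per barrel

£133.57 per barrel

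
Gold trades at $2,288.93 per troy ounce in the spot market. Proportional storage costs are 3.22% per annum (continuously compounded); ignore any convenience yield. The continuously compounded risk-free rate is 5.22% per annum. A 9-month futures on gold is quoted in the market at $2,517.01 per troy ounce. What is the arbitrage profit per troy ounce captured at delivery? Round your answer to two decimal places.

$78.51 per troy ounce

Fair futures: F* = S·e^(carry·T), with carry = (r + u) = 0.0522 + 0.0322 = 0.0844
F* = 2288.93 · e^(0.0844 × 9/12) = 2288.93 · e^0.06330000 = 2288.93 × 1.06534640 = $2438.5033
Market $2517.01 > fair $2438.5033: forward overpriced → cash-and-carry (buy spot, short the forward).
At maturity, profit = |F_mkt − F*| = |2517.01 − 2438.5033| = $78.51 per troy ounce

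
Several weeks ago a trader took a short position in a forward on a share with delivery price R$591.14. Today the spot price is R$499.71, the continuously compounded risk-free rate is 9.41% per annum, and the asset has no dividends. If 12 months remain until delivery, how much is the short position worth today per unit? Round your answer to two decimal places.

R$38.34

Current fair forward for the remaining 12 months: F = S·e^(r·T), r = 0.0941
F = 499.71 · e^(0.0941 × 12/12) = 499.71 × 1.098670 = 549.0164
Value of long forward = (F − K)·e^(−rT) = (549.0164 − 591.14) · e^(−0.0941·12/12)
= -42.1236 × 0.910192 = -38.34
Short position value = −(long value) = R$38.34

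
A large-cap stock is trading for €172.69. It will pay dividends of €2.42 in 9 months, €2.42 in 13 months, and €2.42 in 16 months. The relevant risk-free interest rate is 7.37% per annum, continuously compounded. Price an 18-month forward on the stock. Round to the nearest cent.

€185.37

PV(dividends) I = 2.42·e^(−0.0737·9/12) + 2.42·e^(−0.0737·13/12) + 2.42·e^(−0.0737·16/12)
I = 2.2899 + 2.2343 + 2.1935 = 6.7177
F = (S − I)·e^(rT) = (172.69 − 6.7177) · e^(0.0737·18/12)
= 165.9723 · e^0.110550 = 165.9723 × 1.116892 = €185.37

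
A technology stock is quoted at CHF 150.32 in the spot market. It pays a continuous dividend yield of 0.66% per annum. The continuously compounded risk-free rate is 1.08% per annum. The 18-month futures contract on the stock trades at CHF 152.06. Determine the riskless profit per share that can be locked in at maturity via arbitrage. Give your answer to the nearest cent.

CHF 0.79 per share

Fair futures: F* = S·e^(carry·T), with carry = (r − q) = 0.0108 − 0.0066 = 0.0042
F* = 150.32 · e^(0.0042 × 18/12) = 150.32 · e^0.006300 = 150.32 × 1.006320 = CHF 151.2700
Market CHF 152.06 > fair CHF 151.2700: forward overpriced → cash-and-carry (buy spot, short the forward).
At maturity, profit = |F_mkt − F*| = |152.06 − 151.2700| = CHF 0.79 per share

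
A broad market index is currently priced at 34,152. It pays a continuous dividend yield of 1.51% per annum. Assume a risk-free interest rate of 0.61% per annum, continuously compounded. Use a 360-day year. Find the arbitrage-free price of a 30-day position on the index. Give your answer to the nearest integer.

F = S·e^((r − q)T) = 34152 · e^((0.0061 − 0.0151) × 30/360)
= 34152 · e^-0.000750 = 34152 × 0.999250
F = 34,126

34,126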